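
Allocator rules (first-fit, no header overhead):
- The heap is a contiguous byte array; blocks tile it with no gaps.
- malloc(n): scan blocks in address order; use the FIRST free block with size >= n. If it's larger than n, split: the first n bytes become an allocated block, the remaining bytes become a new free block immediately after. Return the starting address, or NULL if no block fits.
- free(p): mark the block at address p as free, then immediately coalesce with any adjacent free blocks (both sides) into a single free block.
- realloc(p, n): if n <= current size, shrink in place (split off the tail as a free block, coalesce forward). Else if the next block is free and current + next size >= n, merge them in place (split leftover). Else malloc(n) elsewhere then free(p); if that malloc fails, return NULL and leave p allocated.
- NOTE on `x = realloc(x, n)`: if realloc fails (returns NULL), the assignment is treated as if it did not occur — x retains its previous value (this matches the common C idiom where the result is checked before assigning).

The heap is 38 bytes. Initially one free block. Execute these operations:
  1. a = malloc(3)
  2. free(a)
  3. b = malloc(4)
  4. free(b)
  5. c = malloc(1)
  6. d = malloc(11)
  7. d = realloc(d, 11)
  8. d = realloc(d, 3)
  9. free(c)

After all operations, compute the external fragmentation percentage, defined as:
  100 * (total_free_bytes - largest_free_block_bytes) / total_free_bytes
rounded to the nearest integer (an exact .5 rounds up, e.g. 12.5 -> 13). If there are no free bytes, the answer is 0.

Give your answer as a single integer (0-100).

Answer: 3

Derivation:
Op 1: a = malloc(3) -> a = 0; heap: [0-2 ALLOC][3-37 FREE]
Op 2: free(a) -> (freed a); heap: [0-37 FREE]
Op 3: b = malloc(4) -> b = 0; heap: [0-3 ALLOC][4-37 FREE]
Op 4: free(b) -> (freed b); heap: [0-37 FREE]
Op 5: c = malloc(1) -> c = 0; heap: [0-0 ALLOC][1-37 FREE]
Op 6: d = malloc(11) -> d = 1; heap: [0-0 ALLOC][1-11 ALLOC][12-37 FREE]
Op 7: d = realloc(d, 11) -> d = 1; heap: [0-0 ALLOC][1-11 ALLOC][12-37 FREE]
Op 8: d = realloc(d, 3) -> d = 1; heap: [0-0 ALLOC][1-3 ALLOC][4-37 FREE]
Op 9: free(c) -> (freed c); heap: [0-0 FREE][1-3 ALLOC][4-37 FREE]
Free blocks: [1 34] total_free=35 largest=34 -> 100*(35-34)/35 = 100/35 ≈ 2.857 -> rounds to 3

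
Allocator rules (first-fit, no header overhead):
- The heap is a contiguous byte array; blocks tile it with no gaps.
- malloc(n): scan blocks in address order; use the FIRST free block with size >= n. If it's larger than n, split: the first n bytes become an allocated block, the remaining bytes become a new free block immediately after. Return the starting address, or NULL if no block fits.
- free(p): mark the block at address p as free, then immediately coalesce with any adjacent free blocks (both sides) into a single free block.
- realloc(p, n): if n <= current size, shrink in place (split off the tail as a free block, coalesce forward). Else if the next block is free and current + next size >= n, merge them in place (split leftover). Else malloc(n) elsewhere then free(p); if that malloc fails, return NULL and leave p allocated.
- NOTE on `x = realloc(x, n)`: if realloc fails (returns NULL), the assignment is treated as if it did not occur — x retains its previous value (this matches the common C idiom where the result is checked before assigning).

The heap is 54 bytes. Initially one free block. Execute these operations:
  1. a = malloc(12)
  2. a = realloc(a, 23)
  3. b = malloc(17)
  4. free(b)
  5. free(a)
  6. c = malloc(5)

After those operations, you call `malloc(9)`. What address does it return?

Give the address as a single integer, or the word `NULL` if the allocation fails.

Answer: 5

Derivation:
Op 1: a = malloc(12) -> a = 0; heap: [0-11 ALLOC][12-53 FREE]
Op 2: a = realloc(a, 23) -> a = 0; heap: [0-22 ALLOC][23-53 FREE]
Op 3: b = malloc(17) -> b = 23; heap: [0-22 ALLOC][23-39 ALLOC][40-53 FREE]
Op 4: free(b) -> (freed b); heap: [0-22 ALLOC][23-53 FREE]
Op 5: free(a) -> (freed a); heap: [0-53 FREE]
Op 6: c = malloc(5) -> c = 0; heap: [0-4 ALLOC][5-53 FREE]
malloc(9): first-fit scan over [0-4 ALLOC][5-53 FREE] -> 5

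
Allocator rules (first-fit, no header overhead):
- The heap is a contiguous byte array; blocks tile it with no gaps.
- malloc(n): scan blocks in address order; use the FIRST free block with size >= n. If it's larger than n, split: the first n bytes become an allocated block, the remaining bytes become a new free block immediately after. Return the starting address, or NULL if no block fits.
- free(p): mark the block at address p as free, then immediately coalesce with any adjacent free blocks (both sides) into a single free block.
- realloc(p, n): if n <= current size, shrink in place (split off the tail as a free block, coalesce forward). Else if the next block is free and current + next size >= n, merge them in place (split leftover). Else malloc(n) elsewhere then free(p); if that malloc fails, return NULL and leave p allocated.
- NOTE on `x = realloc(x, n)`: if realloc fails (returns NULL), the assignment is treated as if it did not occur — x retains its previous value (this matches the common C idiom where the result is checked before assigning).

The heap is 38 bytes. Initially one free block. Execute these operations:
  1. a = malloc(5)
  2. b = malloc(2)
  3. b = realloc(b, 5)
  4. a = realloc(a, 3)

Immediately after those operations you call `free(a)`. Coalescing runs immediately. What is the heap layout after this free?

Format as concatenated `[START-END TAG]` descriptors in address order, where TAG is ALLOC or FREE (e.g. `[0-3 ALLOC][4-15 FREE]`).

Op 1: a = malloc(5) -> a = 0; heap: [0-4 ALLOC][5-37 FREE]
Op 2: b = malloc(2) -> b = 5; heap: [0-4 ALLOC][5-6 ALLOC][7-37 FREE]
Op 3: b = realloc(b, 5) -> b = 5; heap: [0-4 ALLOC][5-9 ALLOC][10-37 FREE]
Op 4: a = realloc(a, 3) -> a = 0; heap: [0-2 ALLOC][3-4 FREE][5-9 ALLOC][10-37 FREE]
free(a): a = 0 -> block [0-2 ALLOC]; mark free, coalesce with adjacent free neighbors -> [0-4 FREE][5-9 ALLOC][10-37 FREE]

Answer: [0-4 FREE][5-9 ALLOC][10-37 FREE]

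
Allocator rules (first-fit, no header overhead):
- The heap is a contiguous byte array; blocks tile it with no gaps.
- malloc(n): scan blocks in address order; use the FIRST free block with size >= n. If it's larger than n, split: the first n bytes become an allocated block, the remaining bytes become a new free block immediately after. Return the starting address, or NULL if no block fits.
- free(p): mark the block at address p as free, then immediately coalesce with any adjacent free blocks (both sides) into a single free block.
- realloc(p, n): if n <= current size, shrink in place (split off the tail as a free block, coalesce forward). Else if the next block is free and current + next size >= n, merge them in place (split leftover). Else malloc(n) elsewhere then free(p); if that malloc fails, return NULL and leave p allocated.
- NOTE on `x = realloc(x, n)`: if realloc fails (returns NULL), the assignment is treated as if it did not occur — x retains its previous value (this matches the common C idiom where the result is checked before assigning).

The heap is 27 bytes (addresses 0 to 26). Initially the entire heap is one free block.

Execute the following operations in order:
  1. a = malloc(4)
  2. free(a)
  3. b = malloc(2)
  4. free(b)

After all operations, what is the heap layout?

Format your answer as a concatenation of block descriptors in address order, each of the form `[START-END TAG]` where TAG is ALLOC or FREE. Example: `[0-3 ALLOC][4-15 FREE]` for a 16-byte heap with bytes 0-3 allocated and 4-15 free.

Op 1: a = malloc(4) -> a = 0; heap: [0-3 ALLOC][4-26 FREE]
Op 2: free(a) -> (freed a); heap: [0-26 FREE]
Op 3: b = malloc(2) -> b = 0; heap: [0-1 ALLOC][2-26 FREE]
Op 4: free(b) -> (freed b); heap: [0-26 FREE]

Answer: [0-26 FREE]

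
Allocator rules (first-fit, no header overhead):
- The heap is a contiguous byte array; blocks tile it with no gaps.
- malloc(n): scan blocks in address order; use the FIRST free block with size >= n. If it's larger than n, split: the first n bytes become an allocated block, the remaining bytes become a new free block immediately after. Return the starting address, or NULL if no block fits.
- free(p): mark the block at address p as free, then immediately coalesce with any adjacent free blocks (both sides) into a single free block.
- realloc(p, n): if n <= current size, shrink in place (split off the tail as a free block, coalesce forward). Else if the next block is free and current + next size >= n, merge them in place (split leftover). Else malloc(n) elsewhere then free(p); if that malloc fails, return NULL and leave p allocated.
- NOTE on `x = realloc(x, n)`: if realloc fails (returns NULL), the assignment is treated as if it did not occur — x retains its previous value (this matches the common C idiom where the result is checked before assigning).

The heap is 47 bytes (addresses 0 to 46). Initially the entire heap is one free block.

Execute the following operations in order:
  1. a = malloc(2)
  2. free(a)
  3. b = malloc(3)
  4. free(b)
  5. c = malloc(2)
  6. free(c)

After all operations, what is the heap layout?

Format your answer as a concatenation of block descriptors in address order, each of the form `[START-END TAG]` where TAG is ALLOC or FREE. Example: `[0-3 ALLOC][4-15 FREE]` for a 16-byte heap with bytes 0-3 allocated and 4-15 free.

Answer: [0-46 FREE]

Derivation:
Op 1: a = malloc(2) -> a = 0; heap: [0-1 ALLOC][2-46 FREE]
Op 2: free(a) -> (freed a); heap: [0-46 FREE]
Op 3: b = malloc(3) -> b = 0; heap: [0-2 ALLOC][3-46 FREE]
Op 4: free(b) -> (freed b); heap: [0-46 FREE]
Op 5: c = malloc(2) -> c = 0; heap: [0-1 ALLOC][2-46 FREE]
Op 6: free(c) -> (freed c); heap: [0-46 FREE]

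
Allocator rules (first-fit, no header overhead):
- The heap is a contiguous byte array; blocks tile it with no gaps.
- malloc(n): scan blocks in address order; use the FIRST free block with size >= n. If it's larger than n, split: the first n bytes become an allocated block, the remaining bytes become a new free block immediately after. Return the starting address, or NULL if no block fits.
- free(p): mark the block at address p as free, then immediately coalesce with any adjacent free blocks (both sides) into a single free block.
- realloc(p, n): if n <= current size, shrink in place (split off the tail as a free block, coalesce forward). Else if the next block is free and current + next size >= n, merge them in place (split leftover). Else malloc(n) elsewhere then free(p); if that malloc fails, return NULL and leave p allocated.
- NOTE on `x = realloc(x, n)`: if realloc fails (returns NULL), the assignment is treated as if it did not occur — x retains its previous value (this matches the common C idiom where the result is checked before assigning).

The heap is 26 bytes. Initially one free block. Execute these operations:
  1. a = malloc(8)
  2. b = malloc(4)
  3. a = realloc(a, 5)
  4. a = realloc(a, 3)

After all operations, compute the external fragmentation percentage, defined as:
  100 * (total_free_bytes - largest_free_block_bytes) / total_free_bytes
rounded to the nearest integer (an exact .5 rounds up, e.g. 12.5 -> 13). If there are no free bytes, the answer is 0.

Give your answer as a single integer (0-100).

Op 1: a = malloc(8) -> a = 0; heap: [0-7 ALLOC][8-25 FREE]
Op 2: b = malloc(4) -> b = 8; heap: [0-7 ALLOC][8-11 ALLOC][12-25 FREE]
Op 3: a = realloc(a, 5) -> a = 0; heap: [0-4 ALLOC][5-7 FREE][8-11 ALLOC][12-25 FREE]
Op 4: a = realloc(a, 3) -> a = 0; heap: [0-2 ALLOC][3-7 FREE][8-11 ALLOC][12-25 FREE]
Free blocks: [5 14] total_free=19 largest=14 -> 100*(19-14)/19 = 500/19 ≈ 26.316 -> rounds to 26

Answer: 26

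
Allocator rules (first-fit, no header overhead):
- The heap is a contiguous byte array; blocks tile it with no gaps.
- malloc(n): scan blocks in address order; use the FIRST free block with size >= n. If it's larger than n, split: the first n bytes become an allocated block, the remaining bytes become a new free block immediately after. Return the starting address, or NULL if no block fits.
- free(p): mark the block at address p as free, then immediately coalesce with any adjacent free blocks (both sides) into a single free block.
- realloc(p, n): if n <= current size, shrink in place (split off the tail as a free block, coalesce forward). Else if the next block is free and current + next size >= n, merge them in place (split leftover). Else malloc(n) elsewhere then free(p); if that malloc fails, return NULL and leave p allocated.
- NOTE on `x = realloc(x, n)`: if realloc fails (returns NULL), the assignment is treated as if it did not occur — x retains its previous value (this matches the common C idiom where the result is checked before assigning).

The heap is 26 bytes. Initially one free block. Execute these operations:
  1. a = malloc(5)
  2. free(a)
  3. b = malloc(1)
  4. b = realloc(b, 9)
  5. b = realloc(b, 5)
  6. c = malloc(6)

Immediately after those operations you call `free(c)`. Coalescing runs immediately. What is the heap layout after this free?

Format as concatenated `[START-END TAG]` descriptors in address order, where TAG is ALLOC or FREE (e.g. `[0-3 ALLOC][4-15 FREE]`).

Answer: [0-4 ALLOC][5-25 FREE]

Derivation:
Op 1: a = malloc(5) -> a = 0; heap: [0-4 ALLOC][5-25 FREE]
Op 2: free(a) -> (freed a); heap: [0-25 FREE]
Op 3: b = malloc(1) -> b = 0; heap: [0-0 ALLOC][1-25 FREE]
Op 4: b = realloc(b, 9) -> b = 0; heap: [0-8 ALLOC][9-25 FREE]
Op 5: b = realloc(b, 5) -> b = 0; heap: [0-4 ALLOC][5-25 FREE]
Op 6: c = malloc(6) -> c = 5; heap: [0-4 ALLOC][5-10 ALLOC][11-25 FREE]
free(c): c = 5 -> block [5-10 ALLOC]; mark free, coalesce with adjacent free neighbors -> [0-4 ALLOC][5-25 FREE]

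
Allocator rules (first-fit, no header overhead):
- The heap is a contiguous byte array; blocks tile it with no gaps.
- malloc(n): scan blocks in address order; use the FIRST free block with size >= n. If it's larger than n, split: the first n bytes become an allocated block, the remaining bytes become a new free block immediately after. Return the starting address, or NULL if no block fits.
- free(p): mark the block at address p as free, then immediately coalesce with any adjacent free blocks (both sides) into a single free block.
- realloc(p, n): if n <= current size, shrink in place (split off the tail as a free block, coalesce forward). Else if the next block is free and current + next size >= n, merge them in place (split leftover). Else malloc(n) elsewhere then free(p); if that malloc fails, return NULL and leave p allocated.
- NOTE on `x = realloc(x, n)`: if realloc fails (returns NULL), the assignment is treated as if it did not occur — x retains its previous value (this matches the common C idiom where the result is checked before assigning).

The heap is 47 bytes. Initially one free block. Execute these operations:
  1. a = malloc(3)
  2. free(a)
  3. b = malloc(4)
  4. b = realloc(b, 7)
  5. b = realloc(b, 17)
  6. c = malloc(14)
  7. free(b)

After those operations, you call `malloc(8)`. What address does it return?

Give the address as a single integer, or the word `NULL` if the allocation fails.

Answer: 0

Derivation:
Op 1: a = malloc(3) -> a = 0; heap: [0-2 ALLOC][3-46 FREE]
Op 2: free(a) -> (freed a); heap: [0-46 FREE]
Op 3: b = malloc(4) -> b = 0; heap: [0-3 ALLOC][4-46 FREE]
Op 4: b = realloc(b, 7) -> b = 0; heap: [0-6 ALLOC][7-46 FREE]
Op 5: b = realloc(b, 17) -> b = 0; heap: [0-16 ALLOC][17-46 FREE]
Op 6: c = malloc(14) -> c = 17; heap: [0-16 ALLOC][17-30 ALLOC][31-46 FREE]
Op 7: free(b) -> (freed b); heap: [0-16 FREE][17-30 ALLOC][31-46 FREE]
malloc(8): first-fit scan over [0-16 FREE][17-30 ALLOC][31-46 FREE] -> 0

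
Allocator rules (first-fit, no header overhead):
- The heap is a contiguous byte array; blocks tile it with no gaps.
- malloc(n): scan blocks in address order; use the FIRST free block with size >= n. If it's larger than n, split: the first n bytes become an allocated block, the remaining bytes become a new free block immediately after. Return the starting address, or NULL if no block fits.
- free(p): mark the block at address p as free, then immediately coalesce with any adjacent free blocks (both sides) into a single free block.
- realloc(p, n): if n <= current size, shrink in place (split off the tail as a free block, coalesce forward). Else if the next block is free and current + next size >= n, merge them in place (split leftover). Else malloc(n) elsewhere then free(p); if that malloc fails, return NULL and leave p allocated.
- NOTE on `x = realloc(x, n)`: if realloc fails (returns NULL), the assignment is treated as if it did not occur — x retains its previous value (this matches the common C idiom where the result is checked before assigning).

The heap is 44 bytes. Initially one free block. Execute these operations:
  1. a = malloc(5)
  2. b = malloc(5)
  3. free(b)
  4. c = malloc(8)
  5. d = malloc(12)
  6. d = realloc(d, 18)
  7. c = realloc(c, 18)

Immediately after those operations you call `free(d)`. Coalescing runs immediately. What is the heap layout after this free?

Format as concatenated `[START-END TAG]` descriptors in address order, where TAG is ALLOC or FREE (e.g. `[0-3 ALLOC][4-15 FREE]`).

Answer: [0-4 ALLOC][5-12 ALLOC][13-43 FREE]

Derivation:
Op 1: a = malloc(5) -> a = 0; heap: [0-4 ALLOC][5-43 FREE]
Op 2: b = malloc(5) -> b = 5; heap: [0-4 ALLOC][5-9 ALLOC][10-43 FREE]
Op 3: free(b) -> (freed b); heap: [0-4 ALLOC][5-43 FREE]
Op 4: c = malloc(8) -> c = 5; heap: [0-4 ALLOC][5-12 ALLOC][13-43 FREE]
Op 5: d = malloc(12) -> d = 13; heap: [0-4 ALLOC][5-12 ALLOC][13-24 ALLOC][25-43 FREE]
Op 6: d = realloc(d, 18) -> d = 13; heap: [0-4 ALLOC][5-12 ALLOC][13-30 ALLOC][31-43 FREE]
Op 7: c = realloc(c, 18) -> NULL (c unchanged); heap: [0-4 ALLOC][5-12 ALLOC][13-30 ALLOC][31-43 FREE]
free(d): d = 13 -> block [13-30 ALLOC]; mark free, coalesce with adjacent free neighbors -> [0-4 ALLOC][5-12 ALLOC][13-43 FREE]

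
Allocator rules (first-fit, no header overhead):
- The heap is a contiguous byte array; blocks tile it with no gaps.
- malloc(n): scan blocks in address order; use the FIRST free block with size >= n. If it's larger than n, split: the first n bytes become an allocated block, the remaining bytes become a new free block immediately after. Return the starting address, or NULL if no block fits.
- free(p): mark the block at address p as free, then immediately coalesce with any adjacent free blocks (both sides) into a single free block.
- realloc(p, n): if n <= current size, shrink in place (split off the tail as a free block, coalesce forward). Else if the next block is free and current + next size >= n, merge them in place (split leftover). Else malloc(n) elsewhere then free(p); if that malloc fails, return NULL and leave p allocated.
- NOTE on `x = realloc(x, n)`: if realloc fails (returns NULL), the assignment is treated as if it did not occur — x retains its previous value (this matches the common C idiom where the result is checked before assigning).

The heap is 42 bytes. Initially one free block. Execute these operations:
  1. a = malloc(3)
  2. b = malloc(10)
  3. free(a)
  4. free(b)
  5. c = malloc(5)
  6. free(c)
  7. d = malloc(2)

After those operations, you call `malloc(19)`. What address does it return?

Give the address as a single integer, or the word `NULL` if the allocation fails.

Answer: 2

Derivation:
Op 1: a = malloc(3) -> a = 0; heap: [0-2 ALLOC][3-41 FREE]
Op 2: b = malloc(10) -> b = 3; heap: [0-2 ALLOC][3-12 ALLOC][13-41 FREE]
Op 3: free(a) -> (freed a); heap: [0-2 FREE][3-12 ALLOC][13-41 FREE]
Op 4: free(b) -> (freed b); heap: [0-41 FREE]
Op 5: c = malloc(5) -> c = 0; heap: [0-4 ALLOC][5-41 FREE]
Op 6: free(c) -> (freed c); heap: [0-41 FREE]
Op 7: d = malloc(2) -> d = 0; heap: [0-1 ALLOC][2-41 FREE]
malloc(19): first-fit scan over [0-1 ALLOC][2-41 FREE] -> 2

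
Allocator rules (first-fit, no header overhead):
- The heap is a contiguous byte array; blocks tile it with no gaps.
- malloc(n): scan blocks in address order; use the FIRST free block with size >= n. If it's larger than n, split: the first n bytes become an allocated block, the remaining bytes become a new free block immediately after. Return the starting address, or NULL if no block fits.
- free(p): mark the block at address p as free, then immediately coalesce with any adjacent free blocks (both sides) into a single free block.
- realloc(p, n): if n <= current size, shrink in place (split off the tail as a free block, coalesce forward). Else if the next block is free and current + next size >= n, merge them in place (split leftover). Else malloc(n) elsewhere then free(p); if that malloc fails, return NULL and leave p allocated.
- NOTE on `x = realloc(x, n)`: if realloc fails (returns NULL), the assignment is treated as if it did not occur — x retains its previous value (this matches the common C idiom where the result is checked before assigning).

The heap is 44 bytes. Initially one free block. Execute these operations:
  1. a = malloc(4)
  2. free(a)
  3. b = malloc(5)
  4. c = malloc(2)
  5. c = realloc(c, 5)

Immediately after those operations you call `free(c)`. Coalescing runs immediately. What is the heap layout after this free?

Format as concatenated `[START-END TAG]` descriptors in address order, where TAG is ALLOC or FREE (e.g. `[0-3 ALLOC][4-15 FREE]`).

Op 1: a = malloc(4) -> a = 0; heap: [0-3 ALLOC][4-43 FREE]
Op 2: free(a) -> (freed a); heap: [0-43 FREE]
Op 3: b = malloc(5) -> b = 0; heap: [0-4 ALLOC][5-43 FREE]
Op 4: c = malloc(2) -> c = 5; heap: [0-4 ALLOC][5-6 ALLOC][7-43 FREE]
Op 5: c = realloc(c, 5) -> c = 5; heap: [0-4 ALLOC][5-9 ALLOC][10-43 FREE]
free(c): c = 5 -> block [5-9 ALLOC]; mark free, coalesce with adjacent free neighbors -> [0-4 ALLOC][5-43 FREE]

Answer: [0-4 ALLOC][5-43 FREE]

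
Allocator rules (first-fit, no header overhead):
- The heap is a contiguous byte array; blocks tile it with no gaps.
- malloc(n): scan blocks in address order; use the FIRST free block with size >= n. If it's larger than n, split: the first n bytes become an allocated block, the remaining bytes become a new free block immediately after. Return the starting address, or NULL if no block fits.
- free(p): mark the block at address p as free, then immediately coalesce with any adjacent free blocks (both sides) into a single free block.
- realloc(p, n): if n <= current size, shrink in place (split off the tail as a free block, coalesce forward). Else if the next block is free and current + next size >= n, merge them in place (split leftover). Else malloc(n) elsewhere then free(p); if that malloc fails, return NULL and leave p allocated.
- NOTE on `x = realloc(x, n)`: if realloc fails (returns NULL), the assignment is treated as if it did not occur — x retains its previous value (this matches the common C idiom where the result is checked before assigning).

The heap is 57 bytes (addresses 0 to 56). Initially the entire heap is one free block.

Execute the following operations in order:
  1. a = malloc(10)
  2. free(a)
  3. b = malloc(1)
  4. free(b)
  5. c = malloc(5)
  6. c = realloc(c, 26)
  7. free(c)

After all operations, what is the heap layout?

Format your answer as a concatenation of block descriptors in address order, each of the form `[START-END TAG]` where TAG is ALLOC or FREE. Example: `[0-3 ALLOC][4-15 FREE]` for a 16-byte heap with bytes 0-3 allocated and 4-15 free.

Answer: [0-56 FREE]

Derivation:
Op 1: a = malloc(10) -> a = 0; heap: [0-9 ALLOC][10-56 FREE]
Op 2: free(a) -> (freed a); heap: [0-56 FREE]
Op 3: b = malloc(1) -> b = 0; heap: [0-0 ALLOC][1-56 FREE]
Op 4: free(b) -> (freed b); heap: [0-56 FREE]
Op 5: c = malloc(5) -> c = 0; heap: [0-4 ALLOC][5-56 FREE]
Op 6: c = realloc(c, 26) -> c = 0; heap: [0-25 ALLOC][26-56 FREE]
Op 7: free(c) -> (freed c); heap: [0-56 FREE]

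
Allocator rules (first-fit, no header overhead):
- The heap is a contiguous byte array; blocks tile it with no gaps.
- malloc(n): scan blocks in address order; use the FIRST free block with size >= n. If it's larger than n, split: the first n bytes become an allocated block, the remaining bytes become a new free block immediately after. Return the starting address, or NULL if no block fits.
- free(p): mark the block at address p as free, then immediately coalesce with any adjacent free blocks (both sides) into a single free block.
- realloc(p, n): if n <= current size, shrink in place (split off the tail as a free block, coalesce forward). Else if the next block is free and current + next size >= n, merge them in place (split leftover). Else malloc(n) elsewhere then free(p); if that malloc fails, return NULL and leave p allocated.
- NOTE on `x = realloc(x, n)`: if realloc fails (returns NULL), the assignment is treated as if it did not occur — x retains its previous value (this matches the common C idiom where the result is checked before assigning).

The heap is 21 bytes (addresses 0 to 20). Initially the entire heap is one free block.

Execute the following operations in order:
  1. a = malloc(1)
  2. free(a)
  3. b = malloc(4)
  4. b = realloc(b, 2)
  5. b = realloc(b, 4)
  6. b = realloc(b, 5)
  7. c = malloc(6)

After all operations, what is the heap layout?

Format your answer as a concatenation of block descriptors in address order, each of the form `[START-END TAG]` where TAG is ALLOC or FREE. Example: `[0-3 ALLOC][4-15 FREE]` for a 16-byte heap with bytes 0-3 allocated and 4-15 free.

Answer: [0-4 ALLOC][5-10 ALLOC][11-20 FREE]

Derivation:
Op 1: a = malloc(1) -> a = 0; heap: [0-0 ALLOC][1-20 FREE]
Op 2: free(a) -> (freed a); heap: [0-20 FREE]
Op 3: b = malloc(4) -> b = 0; heap: [0-3 ALLOC][4-20 FREE]
Op 4: b = realloc(b, 2) -> b = 0; heap: [0-1 ALLOC][2-20 FREE]
Op 5: b = realloc(b, 4) -> b = 0; heap: [0-3 ALLOC][4-20 FREE]
Op 6: b = realloc(b, 5) -> b = 0; heap: [0-4 ALLOC][5-20 FREE]
Op 7: c = malloc(6) -> c = 5; heap: [0-4 ALLOC][5-10 ALLOC][11-20 FREE]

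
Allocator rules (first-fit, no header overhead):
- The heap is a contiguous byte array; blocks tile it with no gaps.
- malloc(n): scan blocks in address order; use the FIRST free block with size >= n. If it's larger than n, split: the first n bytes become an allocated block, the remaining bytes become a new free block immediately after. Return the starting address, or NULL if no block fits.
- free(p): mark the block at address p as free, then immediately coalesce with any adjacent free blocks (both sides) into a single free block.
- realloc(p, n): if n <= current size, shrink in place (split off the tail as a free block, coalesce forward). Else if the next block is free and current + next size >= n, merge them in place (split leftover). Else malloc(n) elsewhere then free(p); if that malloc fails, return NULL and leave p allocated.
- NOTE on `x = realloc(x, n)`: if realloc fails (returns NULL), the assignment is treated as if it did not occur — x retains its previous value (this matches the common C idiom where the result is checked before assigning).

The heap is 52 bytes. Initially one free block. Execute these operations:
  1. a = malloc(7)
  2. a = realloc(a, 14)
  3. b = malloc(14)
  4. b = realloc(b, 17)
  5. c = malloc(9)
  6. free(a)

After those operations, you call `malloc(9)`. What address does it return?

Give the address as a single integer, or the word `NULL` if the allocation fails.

Op 1: a = malloc(7) -> a = 0; heap: [0-6 ALLOC][7-51 FREE]
Op 2: a = realloc(a, 14) -> a = 0; heap: [0-13 ALLOC][14-51 FREE]
Op 3: b = malloc(14) -> b = 14; heap: [0-13 ALLOC][14-27 ALLOC][28-51 FREE]
Op 4: b = realloc(b, 17) -> b = 14; heap: [0-13 ALLOC][14-30 ALLOC][31-51 FREE]
Op 5: c = malloc(9) -> c = 31; heap: [0-13 ALLOC][14-30 ALLOC][31-39 ALLOC][40-51 FREE]
Op 6: free(a) -> (freed a); heap: [0-13 FREE][14-30 ALLOC][31-39 ALLOC][40-51 FREE]
malloc(9): first-fit scan over [0-13 FREE][14-30 ALLOC][31-39 ALLOC][40-51 FREE] -> 0

Answer: 0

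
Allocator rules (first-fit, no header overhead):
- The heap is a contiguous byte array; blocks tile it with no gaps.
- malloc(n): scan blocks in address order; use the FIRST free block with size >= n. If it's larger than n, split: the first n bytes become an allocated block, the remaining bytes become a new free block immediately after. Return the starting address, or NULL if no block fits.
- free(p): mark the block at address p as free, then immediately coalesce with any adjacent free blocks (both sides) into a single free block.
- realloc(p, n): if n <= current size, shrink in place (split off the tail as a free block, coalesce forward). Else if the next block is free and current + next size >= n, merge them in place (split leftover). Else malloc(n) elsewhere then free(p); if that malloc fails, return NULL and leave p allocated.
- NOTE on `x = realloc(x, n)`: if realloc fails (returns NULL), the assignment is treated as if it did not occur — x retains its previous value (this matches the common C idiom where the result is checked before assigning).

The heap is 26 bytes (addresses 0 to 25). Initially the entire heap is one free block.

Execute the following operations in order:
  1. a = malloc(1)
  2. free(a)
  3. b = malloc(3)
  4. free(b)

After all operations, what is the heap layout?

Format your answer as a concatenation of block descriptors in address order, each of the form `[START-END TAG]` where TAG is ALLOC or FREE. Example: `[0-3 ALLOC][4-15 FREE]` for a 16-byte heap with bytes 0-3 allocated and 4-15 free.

Answer: [0-25 FREE]

Derivation:
Op 1: a = malloc(1) -> a = 0; heap: [0-0 ALLOC][1-25 FREE]
Op 2: free(a) -> (freed a); heap: [0-25 FREE]
Op 3: b = malloc(3) -> b = 0; heap: [0-2 ALLOC][3-25 FREE]
Op 4: free(b) -> (freed b); heap: [0-25 FREE]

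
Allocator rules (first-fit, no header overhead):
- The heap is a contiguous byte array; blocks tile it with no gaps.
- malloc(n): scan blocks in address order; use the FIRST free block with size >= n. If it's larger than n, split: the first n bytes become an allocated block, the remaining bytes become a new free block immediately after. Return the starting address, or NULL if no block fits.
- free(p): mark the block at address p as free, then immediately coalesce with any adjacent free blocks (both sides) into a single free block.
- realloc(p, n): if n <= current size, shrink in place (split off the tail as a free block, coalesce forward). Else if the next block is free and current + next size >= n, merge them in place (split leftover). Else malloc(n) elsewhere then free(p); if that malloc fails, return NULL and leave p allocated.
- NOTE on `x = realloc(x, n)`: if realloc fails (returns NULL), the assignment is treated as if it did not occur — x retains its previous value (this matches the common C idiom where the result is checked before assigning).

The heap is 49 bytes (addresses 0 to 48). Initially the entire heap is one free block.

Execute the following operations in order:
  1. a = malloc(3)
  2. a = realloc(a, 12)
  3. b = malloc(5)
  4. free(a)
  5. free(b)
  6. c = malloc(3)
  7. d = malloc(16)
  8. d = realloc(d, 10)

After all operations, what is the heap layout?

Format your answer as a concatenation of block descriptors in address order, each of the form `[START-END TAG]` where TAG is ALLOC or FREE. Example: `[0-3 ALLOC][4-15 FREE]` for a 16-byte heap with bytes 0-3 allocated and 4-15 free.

Op 1: a = malloc(3) -> a = 0; heap: [0-2 ALLOC][3-48 FREE]
Op 2: a = realloc(a, 12) -> a = 0; heap: [0-11 ALLOC][12-48 FREE]
Op 3: b = malloc(5) -> b = 12; heap: [0-11 ALLOC][12-16 ALLOC][17-48 FREE]
Op 4: free(a) -> (freed a); heap: [0-11 FREE][12-16 ALLOC][17-48 FREE]
Op 5: free(b) -> (freed b); heap: [0-48 FREE]
Op 6: c = malloc(3) -> c = 0; heap: [0-2 ALLOC][3-48 FREE]
Op 7: d = malloc(16) -> d = 3; heap: [0-2 ALLOC][3-18 ALLOC][19-48 FREE]
Op 8: d = realloc(d, 10) -> d = 3; heap: [0-2 ALLOC][3-12 ALLOC][13-48 FREE]

Answer: [0-2 ALLOC][3-12 ALLOC][13-48 FREE]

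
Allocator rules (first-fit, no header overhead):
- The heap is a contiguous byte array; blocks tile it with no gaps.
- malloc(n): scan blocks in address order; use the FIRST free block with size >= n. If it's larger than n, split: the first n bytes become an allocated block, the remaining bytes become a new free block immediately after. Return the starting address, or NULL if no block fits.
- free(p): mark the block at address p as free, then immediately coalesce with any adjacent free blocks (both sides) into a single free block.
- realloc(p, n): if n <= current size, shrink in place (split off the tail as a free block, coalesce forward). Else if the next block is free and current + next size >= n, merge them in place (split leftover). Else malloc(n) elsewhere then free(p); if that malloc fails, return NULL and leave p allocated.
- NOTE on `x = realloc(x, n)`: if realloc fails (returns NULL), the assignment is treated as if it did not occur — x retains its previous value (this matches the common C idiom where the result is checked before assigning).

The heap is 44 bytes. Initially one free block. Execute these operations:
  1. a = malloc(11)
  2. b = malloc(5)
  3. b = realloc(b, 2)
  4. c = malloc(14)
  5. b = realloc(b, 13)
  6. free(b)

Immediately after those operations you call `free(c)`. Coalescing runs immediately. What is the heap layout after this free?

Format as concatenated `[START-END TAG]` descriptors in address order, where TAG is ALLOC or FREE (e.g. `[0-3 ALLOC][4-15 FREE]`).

Answer: [0-10 ALLOC][11-43 FREE]

Derivation:
Op 1: a = malloc(11) -> a = 0; heap: [0-10 ALLOC][11-43 FREE]
Op 2: b = malloc(5) -> b = 11; heap: [0-10 ALLOC][11-15 ALLOC][16-43 FREE]
Op 3: b = realloc(b, 2) -> b = 11; heap: [0-10 ALLOC][11-12 ALLOC][13-43 FREE]
Op 4: c = malloc(14) -> c = 13; heap: [0-10 ALLOC][11-12 ALLOC][13-26 ALLOC][27-43 FREE]
Op 5: b = realloc(b, 13) -> b = 27; heap: [0-10 ALLOC][11-12 FREE][13-26 ALLOC][27-39 ALLOC][40-43 FREE]
Op 6: free(b) -> (freed b); heap: [0-10 ALLOC][11-12 FREE][13-26 ALLOC][27-43 FREE]
free(c): c = 13 -> block [13-26 ALLOC]; mark free, coalesce with adjacent free neighbors -> [0-10 ALLOC][11-43 FREE]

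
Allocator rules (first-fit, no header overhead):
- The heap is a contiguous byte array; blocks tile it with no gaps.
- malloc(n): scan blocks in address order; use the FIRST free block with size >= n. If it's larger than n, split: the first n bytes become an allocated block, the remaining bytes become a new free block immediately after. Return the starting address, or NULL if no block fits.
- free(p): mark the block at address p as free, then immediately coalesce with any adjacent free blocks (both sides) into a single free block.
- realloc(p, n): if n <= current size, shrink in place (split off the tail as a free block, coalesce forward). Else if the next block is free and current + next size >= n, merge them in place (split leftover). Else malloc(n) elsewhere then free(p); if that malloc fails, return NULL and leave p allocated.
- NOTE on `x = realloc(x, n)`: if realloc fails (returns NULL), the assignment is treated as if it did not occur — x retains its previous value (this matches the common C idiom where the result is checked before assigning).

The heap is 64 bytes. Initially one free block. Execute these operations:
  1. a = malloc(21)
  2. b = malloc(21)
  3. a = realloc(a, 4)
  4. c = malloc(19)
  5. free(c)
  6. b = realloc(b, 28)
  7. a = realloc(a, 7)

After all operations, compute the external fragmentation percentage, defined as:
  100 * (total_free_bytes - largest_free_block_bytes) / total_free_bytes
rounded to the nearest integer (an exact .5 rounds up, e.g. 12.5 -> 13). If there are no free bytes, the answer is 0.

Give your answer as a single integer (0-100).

Answer: 48

Derivation:
Op 1: a = malloc(21) -> a = 0; heap: [0-20 ALLOC][21-63 FREE]
Op 2: b = malloc(21) -> b = 21; heap: [0-20 ALLOC][21-41 ALLOC][42-63 FREE]
Op 3: a = realloc(a, 4) -> a = 0; heap: [0-3 ALLOC][4-20 FREE][21-41 ALLOC][42-63 FREE]
Op 4: c = malloc(19) -> c = 42; heap: [0-3 ALLOC][4-20 FREE][21-41 ALLOC][42-60 ALLOC][61-63 FREE]
Op 5: free(c) -> (freed c); heap: [0-3 ALLOC][4-20 FREE][21-41 ALLOC][42-63 FREE]
Op 6: b = realloc(b, 28) -> b = 21; heap: [0-3 ALLOC][4-20 FREE][21-48 ALLOC][49-63 FREE]
Op 7: a = realloc(a, 7) -> a = 0; heap: [0-6 ALLOC][7-20 FREE][21-48 ALLOC][49-63 FREE]
Free blocks: [14 15] total_free=29 largest=15 -> 100*(29-15)/29 = 1400/29 ≈ 48.276 -> rounds to 48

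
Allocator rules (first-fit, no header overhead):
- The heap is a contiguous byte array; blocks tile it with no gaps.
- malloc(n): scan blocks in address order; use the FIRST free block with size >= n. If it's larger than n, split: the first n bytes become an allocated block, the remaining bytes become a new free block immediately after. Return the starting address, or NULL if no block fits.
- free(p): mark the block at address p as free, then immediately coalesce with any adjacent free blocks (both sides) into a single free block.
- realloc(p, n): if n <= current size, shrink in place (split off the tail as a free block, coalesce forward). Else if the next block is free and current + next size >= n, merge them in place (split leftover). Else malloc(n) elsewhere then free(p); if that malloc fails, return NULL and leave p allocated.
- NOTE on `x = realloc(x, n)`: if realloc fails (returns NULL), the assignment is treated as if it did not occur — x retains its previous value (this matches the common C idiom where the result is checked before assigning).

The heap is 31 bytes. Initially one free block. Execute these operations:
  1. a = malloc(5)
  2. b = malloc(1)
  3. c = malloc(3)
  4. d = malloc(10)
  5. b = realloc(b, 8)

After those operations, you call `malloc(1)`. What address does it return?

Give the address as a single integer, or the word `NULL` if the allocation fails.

Answer: 5

Derivation:
Op 1: a = malloc(5) -> a = 0; heap: [0-4 ALLOC][5-30 FREE]
Op 2: b = malloc(1) -> b = 5; heap: [0-4 ALLOC][5-5 ALLOC][6-30 FREE]
Op 3: c = malloc(3) -> c = 6; heap: [0-4 ALLOC][5-5 ALLOC][6-8 ALLOC][9-30 FREE]
Op 4: d = malloc(10) -> d = 9; heap: [0-4 ALLOC][5-5 ALLOC][6-8 ALLOC][9-18 ALLOC][19-30 FREE]
Op 5: b = realloc(b, 8) -> b = 19; heap: [0-4 ALLOC][5-5 FREE][6-8 ALLOC][9-18 ALLOC][19-26 ALLOC][27-30 FREE]
malloc(1): first-fit scan over [0-4 ALLOC][5-5 FREE][6-8 ALLOC][9-18 ALLOC][19-26 ALLOC][27-30 FREE] -> 5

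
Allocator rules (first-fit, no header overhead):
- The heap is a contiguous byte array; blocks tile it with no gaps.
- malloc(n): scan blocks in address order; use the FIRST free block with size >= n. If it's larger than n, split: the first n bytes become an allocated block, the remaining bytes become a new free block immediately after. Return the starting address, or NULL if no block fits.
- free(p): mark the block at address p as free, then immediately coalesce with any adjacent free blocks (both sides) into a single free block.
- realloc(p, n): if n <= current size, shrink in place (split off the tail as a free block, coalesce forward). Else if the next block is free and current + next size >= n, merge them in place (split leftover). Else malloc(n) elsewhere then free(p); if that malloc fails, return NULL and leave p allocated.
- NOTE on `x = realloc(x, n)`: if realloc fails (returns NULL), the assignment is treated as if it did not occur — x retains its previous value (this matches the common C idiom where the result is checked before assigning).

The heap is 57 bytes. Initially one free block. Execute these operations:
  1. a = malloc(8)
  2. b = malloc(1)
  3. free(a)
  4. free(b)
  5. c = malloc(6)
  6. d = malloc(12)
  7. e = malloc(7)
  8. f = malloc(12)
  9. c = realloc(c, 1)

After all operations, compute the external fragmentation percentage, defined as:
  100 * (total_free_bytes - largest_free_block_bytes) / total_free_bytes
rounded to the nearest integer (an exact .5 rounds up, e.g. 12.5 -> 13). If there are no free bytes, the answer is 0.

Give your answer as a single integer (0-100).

Answer: 20

Derivation:
Op 1: a = malloc(8) -> a = 0; heap: [0-7 ALLOC][8-56 FREE]
Op 2: b = malloc(1) -> b = 8; heap: [0-7 ALLOC][8-8 ALLOC][9-56 FREE]
Op 3: free(a) -> (freed a); heap: [0-7 FREE][8-8 ALLOC][9-56 FREE]
Op 4: free(b) -> (freed b); heap: [0-56 FREE]
Op 5: c = malloc(6) -> c = 0; heap: [0-5 ALLOC][6-56 FREE]
Op 6: d = malloc(12) -> d = 6; heap: [0-5 ALLOC][6-17 ALLOC][18-56 FREE]
Op 7: e = malloc(7) -> e = 18; heap: [0-5 ALLOC][6-17 ALLOC][18-24 ALLOC][25-56 FREE]
Op 8: f = malloc(12) -> f = 25; heap: [0-5 ALLOC][6-17 ALLOC][18-24 ALLOC][25-36 ALLOC][37-56 FREE]
Op 9: c = realloc(c, 1) -> c = 0; heap: [0-0 ALLOC][1-5 FREE][6-17 ALLOC][18-24 ALLOC][25-36 ALLOC][37-56 FREE]
Free blocks: [5 20] total_free=25 largest=20 -> 100*(25-20)/25 = 500/25 = 20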